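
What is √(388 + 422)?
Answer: 9*√10 ≈ 28.461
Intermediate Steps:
√(388 + 422) = √810 = 9*√10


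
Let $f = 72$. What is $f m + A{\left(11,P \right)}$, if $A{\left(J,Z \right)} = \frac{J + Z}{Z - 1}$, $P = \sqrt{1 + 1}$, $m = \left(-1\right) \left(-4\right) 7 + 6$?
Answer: $2461 + 12 \sqrt{2} \approx 2478.0$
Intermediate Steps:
$m = 34$ ($m = 4 \cdot 7 + 6 = 28 + 6 = 34$)
$P = \sqrt{2} \approx 1.4142$
$A{\left(J,Z \right)} = \frac{J + Z}{-1 + Z}$
$f m + A{\left(11,P \right)} = 72 \cdot 34 + \frac{11 + \sqrt{2}}{-1 + \sqrt{2}} = 2448 + \frac{11 + \sqrt{2}}{-1 + \sqrt{2}}$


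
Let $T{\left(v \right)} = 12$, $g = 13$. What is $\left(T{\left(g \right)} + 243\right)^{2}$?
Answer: $65025$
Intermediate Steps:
$\left(T{\left(g \right)} + 243\right)^{2} = \left(12 + 243\right)^{2} = 255^{2} = 65025$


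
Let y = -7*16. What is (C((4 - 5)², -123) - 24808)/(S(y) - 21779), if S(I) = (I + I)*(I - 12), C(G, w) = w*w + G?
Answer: -3226/1999 ≈ -1.6138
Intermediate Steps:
C(G, w) = G + w² (C(G, w) = w² + G = G + w²)
y = -112
S(I) = 2*I*(-12 + I) (S(I) = (2*I)*(-12 + I) = 2*I*(-12 + I))
(C((4 - 5)², -123) - 24808)/(S(y) - 21779) = (((4 - 5)² + (-123)²) - 24808)/(2*(-112)*(-12 - 112) - 21779) = (((-1)² + 15129) - 24808)/(2*(-112)*(-124) - 21779) = ((1 + 15129) - 24808)/(27776 - 21779) = (15130 - 24808)/5997 = -9678*1/5997 = -3226/1999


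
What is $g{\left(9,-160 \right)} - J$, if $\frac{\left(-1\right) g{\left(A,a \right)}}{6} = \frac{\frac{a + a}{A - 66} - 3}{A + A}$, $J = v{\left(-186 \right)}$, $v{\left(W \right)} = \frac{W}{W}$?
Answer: $- \frac{320}{171} \approx -1.8713$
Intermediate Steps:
$v{\left(W \right)} = 1$
$J = 1$
$g{\left(A,a \right)} = - \frac{3 \left(-3 + \frac{2 a}{-66 + A}\right)}{A}$ ($g{\left(A,a \right)} = - 6 \frac{\frac{a + a}{A - 66} - 3}{A + A} = - 6 \frac{\frac{2 a}{-66 + A} - 3}{2 A} = - 6 \left(\frac{2 a}{-66 + A} - 3\right) \frac{1}{2 A} = - 6 \left(-3 + \frac{2 a}{-66 + A}\right) \frac{1}{2 A} = - 6 \frac{-3 + \frac{2 a}{-66 + A}}{2 A} = - \frac{3 \left(-3 + \frac{2 a}{-66 + A}\right)}{A}$)
$g{\left(9,-160 \right)} - J = \frac{3 \left(-198 - -320 + 3 \cdot 9\right)}{9 \left(-66 + 9\right)} - 1 = 3 \cdot \frac{1}{9} \frac{1}{-57} \left(-198 + 320 + 27\right) - 1 = 3 \cdot \frac{1}{9} \left(- \frac{1}{57}\right) 149 - 1 = - \frac{149}{171} - 1 = - \frac{320}{171}$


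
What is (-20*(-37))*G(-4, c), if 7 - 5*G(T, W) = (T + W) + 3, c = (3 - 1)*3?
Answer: 296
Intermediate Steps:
c = 6 (c = 2*3 = 6)
G(T, W) = ⅘ - T/5 - W/5 (G(T, W) = 7/5 - ((T + W) + 3)/5 = 7/5 - (3 + T + W)/5 = 7/5 + (-⅗ - T/5 - W/5) = ⅘ - T/5 - W/5)
(-20*(-37))*G(-4, c) = (-20*(-37))*(⅘ - ⅕*(-4) - ⅕*6) = 740*(⅘ + ⅘ - 6/5) = 740*(⅖) = 296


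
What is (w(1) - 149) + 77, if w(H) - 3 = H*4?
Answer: -65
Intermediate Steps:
w(H) = 3 + 4*H (w(H) = 3 + H*4 = 3 + 4*H)
(w(1) - 149) + 77 = ((3 + 4*1) - 149) + 77 = ((3 + 4) - 149) + 77 = (7 - 149) + 77 = -142 + 77 = -65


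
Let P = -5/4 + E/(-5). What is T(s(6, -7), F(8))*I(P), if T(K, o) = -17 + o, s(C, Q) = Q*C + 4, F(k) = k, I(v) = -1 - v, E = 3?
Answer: -153/20 ≈ -7.6500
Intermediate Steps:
P = -37/20 (P = -5/4 + 3/(-5) = -5*¼ + 3*(-⅕) = -5/4 - ⅗ = -37/20 ≈ -1.8500)
s(C, Q) = 4 + C*Q (s(C, Q) = C*Q + 4 = 4 + C*Q)
T(s(6, -7), F(8))*I(P) = (-17 + 8)*(-1 - 1*(-37/20)) = -9*(-1 + 37/20) = -9*17/20 = -153/20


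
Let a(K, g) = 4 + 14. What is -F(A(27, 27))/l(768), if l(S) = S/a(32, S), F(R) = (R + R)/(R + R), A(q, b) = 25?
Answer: -3/128 ≈ -0.023438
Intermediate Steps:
F(R) = 1 (F(R) = (2*R)/((2*R)) = (2*R)*(1/(2*R)) = 1)
a(K, g) = 18
l(S) = S/18
-F(A(27, 27))/l(768) = -1/((1/18)*768) = -1/128/3 = -3/128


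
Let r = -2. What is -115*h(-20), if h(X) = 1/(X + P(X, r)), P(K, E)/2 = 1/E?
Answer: 115/21 ≈ 5.4762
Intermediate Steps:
P(K, E) = 2/E
h(X) = 1/(-1 + X) (h(X) = 1/(X + 2/(-2)) = 1/(X + 2*(-½)) = 1/(X - 1) = 1/(-1 + X))
-115*h(-20) = -115/(-1 - 20) = -115/(-21) = -115*(-1/21) = 115/21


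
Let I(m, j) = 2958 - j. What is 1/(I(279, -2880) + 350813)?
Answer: 1/356651 ≈ 2.8039e-6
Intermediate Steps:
1/(I(279, -2880) + 350813) = 1/((2958 - 1*(-2880)) + 350813) = 1/((2958 + 2880) + 350813) = 1/(5838 + 350813) = 1/356651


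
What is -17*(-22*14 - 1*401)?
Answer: 12053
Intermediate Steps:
-17*(-22*14 - 1*401) = -17*(-308 - 401) = -17*(-709) = 12053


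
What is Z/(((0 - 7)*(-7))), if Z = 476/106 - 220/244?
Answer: 11603/158417 ≈ 0.073243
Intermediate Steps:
Z = 11603/3233 (Z = 476*(1/106) - 220*1/244 = 238/53 - 55/61 = 11603/3233 ≈ 3.5889)
Z/(((0 - 7)*(-7))) = 11603/(3233*(((0 - 7)*(-7)))) = 11603/(3233*((-7*(-7)))) = (11603/3233)/49 = (11603/3233)*(1/49) = 11603/158417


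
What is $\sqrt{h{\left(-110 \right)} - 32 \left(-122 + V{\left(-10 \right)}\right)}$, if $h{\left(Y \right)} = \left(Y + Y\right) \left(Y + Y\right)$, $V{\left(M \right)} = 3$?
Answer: $4 \sqrt{3263} \approx 228.49$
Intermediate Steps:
$h{\left(Y \right)} = 4 Y^{2}$ ($h{\left(Y \right)} = 2 Y 2 Y = 4 Y^{2}$)
$\sqrt{h{\left(-110 \right)} - 32 \left(-122 + V{\left(-10 \right)}\right)} = \sqrt{4 \left(-110\right)^{2} - 32 \left(-122 + 3\right)} = \sqrt{4 \cdot 12100 - -3808} = \sqrt{48400 + 3808} = \sqrt{52208} = 4 \sqrt{3263}$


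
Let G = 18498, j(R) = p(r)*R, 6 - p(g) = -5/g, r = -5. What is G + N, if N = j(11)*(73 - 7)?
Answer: 22128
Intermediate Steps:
p(g) = 6 + 5/g (p(g) = 6 - (-5)/g = 6 + 5/g)
j(R) = 5*R (j(R) = (6 + 5/(-5))*R = (6 + 5*(-1/5))*R = (6 - 1)*R = 5*R)
N = 3630 (N = (5*11)*(73 - 7) = 55*66 = 3630)
G + N = 18498 + 3630 = 22128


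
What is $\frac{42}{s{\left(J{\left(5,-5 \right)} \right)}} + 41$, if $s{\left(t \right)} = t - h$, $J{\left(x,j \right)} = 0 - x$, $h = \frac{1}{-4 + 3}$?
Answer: $\frac{61}{2} \approx 30.5$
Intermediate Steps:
$h = -1$ ($h = \frac{1}{-1} = -1$)
$J{\left(x,j \right)} = - x$
$s{\left(t \right)} = 1 + t$ ($s{\left(t \right)} = t - -1 = t + 1 = 1 + t$)
$\frac{42}{s{\left(J{\left(5,-5 \right)} \right)}} + 41 = \frac{42}{1 - 5} + 41 = \frac{42}{-4} + 41 = 42 \left(- \frac{1}{4}\right) + 41 = - \frac{21}{2} + 41 = \frac{61}{2}$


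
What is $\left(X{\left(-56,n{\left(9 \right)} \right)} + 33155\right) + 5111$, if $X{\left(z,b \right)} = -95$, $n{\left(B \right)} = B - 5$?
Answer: $38171$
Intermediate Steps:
$n{\left(B \right)} = -5 + B$ ($n{\left(B \right)} = B - 5 = -5 + B$)
$\left(X{\left(-56,n{\left(9 \right)} \right)} + 33155\right) + 5111 = \left(-95 + 33155\right) + 5111 = 33060 + 5111 = 38171$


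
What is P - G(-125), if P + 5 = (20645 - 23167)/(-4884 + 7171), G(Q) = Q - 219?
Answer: 772771/2287 ≈ 337.90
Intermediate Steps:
G(Q) = -219 + Q
P = -13957/2287 (P = -5 + (20645 - 23167)/(-4884 + 7171) = -5 - 2522/2287 = -13957/2287 ≈ -6.1028)
P - G(-125) = -13957/2287 - (-219 - 125) = -13957/2287 - 1*(-344) = -13957/2287 + 344 = 772771/2287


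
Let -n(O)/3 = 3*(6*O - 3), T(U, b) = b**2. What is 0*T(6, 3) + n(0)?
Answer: 27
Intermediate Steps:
n(O) = 27 - 54*O (n(O) = -9*(6*O - 3) = -9*(-3 + 6*O) = -3*(-9 + 18*O) = 27 - 54*O)
0*T(6, 3) + n(0) = 0*3**2 + (27 - 54*0) = 0*9 + (27 + 0) = 0 + 27 = 27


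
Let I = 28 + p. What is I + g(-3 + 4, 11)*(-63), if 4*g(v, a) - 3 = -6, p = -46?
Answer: 117/4 ≈ 29.250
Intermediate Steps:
g(v, a) = -¾ (g(v, a) = ¾ + (¼)*(-6) = ¾ - 3/2 = -¾)
I = -18 (I = 28 - 46 = -18)
I + g(-3 + 4, 11)*(-63) = -18 - ¾*(-63) = -18 + 189/4 = 117/4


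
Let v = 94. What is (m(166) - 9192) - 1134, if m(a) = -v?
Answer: -10420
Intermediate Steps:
m(a) = -94 (m(a) = -1*94 = -94)
(m(166) - 9192) - 1134 = (-94 - 9192) - 1134 = -9286 - 1134 = -10420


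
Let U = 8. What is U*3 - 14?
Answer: 10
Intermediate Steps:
U*3 - 14 = 8*3 - 14 = 24 - 14 = 10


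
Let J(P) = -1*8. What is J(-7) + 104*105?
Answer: 10912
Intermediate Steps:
J(P) = -8
J(-7) + 104*105 = -8 + 104*105 = -8 + 10920 = 10912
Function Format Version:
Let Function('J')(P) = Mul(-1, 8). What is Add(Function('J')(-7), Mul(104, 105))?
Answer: 10912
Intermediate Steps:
Function('J')(P) = -8
Add(Function('J')(-7), Mul(104, 105)) = Add(-8, Mul(104, 105)) = Add(-8, 10920) = 10912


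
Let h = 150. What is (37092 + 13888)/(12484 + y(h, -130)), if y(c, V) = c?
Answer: 25490/6317 ≈ 4.0351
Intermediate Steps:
(37092 + 13888)/(12484 + y(h, -130)) = (37092 + 13888)/(12484 + 150) = 50980/12634 = 50980*(1/12634) = 25490/6317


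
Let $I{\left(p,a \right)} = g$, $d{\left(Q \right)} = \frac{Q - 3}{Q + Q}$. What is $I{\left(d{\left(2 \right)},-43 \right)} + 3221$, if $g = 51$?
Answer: $3272$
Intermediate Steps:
$d{\left(Q \right)} = \frac{-3 + Q}{2 Q}$
$I{\left(p,a \right)} = 51$
$I{\left(d{\left(2 \right)},-43 \right)} + 3221 = 51 + 3221 = 3272$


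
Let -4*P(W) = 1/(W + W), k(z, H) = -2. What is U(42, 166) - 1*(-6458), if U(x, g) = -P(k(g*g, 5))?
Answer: 103327/16 ≈ 6457.9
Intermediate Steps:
P(W) = -1/(8*W) (P(W) = -1/(4*(W + W)) = -1/(2*W)/4 = -1/(8*W))
U(x, g) = -1/16 (U(x, g) = -(-1)/(8*(-2)) = -(-1)*(-1)/(8*2) = -1*1/16 = -1/16)
U(42, 166) - 1*(-6458) = -1/16 - 1*(-6458) = -1/16 + 6458 = 103327/16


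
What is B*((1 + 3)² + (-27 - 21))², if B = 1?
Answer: 1024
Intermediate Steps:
B*((1 + 3)² + (-27 - 21))² = 1*((1 + 3)² + (-27 - 21))² = 1*(4² - 48)² = 1*(16 - 48)² = 1*(-32)² = 1*1024 = 1024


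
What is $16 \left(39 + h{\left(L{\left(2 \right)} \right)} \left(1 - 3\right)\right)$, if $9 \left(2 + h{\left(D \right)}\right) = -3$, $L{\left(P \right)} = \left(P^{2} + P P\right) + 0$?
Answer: $\frac{2096}{3} \approx 698.67$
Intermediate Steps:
$L{\left(P \right)} = 2 P^{2}$ ($L{\left(P \right)} = \left(P^{2} + P^{2}\right) + 0 = 2 P^{2} + 0 = 2 P^{2}$)
$h{\left(D \right)} = - \frac{7}{3}$ ($h{\left(D \right)} = -2 + \frac{1}{9} \left(-3\right) = -2 - \frac{1}{3} = - \frac{7}{3}$)
$16 \left(39 + h{\left(L{\left(2 \right)} \right)} \left(1 - 3\right)\right) = 16 \left(39 - \frac{7 \left(1 - 3\right)}{3}\right) = 16 \left(39 - - \frac{14}{3}\right) = 16 \left(39 + \frac{14}{3}\right) = 16 \cdot \frac{131}{3} = \frac{2096}{3}$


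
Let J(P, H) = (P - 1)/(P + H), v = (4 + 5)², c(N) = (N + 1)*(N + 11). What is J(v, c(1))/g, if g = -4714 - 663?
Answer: -16/112917 ≈ -0.00014170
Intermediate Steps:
g = -5377
c(N) = (1 + N)*(11 + N)
v = 81 (v = 9² = 81)
J(P, H) = (-1 + P)/(H + P)
J(v, c(1))/g = ((-1 + 81)/((11 + 1² + 12*1) + 81))/(-5377) = (80/((11 + 1 + 12) + 81))*(-1/5377) = (80/(24 + 81))*(-1/5377) = (80/105)*(-1/5377) = ((1/105)*80)*(-1/5377) = (16/21)*(-1/5377) = -16/112917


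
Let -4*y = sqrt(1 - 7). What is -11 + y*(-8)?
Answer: -11 + 2*I*sqrt(6) ≈ -11.0 + 4.899*I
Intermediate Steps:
y = -I*sqrt(6)/4 (y = -sqrt(1 - 7)/4 = -I*sqrt(6)/4 ≈ -0.61237*I)
-11 + y*(-8) = -11 - I*sqrt(6)/4*(-8) = -11 + 2*I*sqrt(6)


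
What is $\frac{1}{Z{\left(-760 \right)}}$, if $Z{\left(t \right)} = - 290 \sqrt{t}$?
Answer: $\frac{i \sqrt{190}}{110200} \approx 0.00012508 i$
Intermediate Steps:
$\frac{1}{Z{\left(-760 \right)}} = \frac{1}{\left(-290\right) \sqrt{-760}} = \frac{1}{\left(-290\right) 2 i \sqrt{190}} = \frac{1}{\left(-580\right) i \sqrt{190}} = \frac{i \sqrt{190}}{110200}$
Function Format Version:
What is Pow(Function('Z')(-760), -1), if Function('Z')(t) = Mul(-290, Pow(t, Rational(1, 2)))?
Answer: Mul(Rational(1, 110200), I, Pow(190, Rational(1, 2))) ≈ Mul(0.00012508, I)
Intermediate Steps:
Pow(Function('Z')(-760), -1) = Pow(Mul(-290, Pow(-760, Rational(1, 2))), -1) = Pow(Mul(-290, Mul(2, I, Pow(190, Rational(1, 2)))), -1) = Pow(Mul(-580, I, Pow(190, Rational(1, 2))), -1) = Mul(Rational(1, 110200), I, Pow(190, Rational(1, 2)))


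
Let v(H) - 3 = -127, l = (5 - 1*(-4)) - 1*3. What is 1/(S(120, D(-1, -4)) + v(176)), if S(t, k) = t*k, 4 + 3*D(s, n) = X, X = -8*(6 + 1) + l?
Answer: -1/2284 ≈ -0.00043783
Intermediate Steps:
l = 6 (l = (5 + 4) - 3 = 9 - 3 = 6)
v(H) = -124 (v(H) = 3 - 127 = -124)
X = -50 (X = -8*(6 + 1) + 6 = -8*7 + 6 = -4*14 + 6 = -56 + 6 = -50)
D(s, n) = -18 (D(s, n) = -4/3 + (⅓)*(-50) = -4/3 - 50/3 = -18)
S(t, k) = k*t
1/(S(120, D(-1, -4)) + v(176)) = 1/(-18*120 - 124) = 1/(-2160 - 124) = 1/(-2284) = -1/2284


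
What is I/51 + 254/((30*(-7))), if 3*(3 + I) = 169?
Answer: -877/5355 ≈ -0.16377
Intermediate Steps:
I = 160/3 (I = -3 + (⅓)*169 = -3 + 169/3 = 160/3 ≈ 53.333)
I/51 + 254/((30*(-7))) = (160/3)/51 + 254/((30*(-7))) = (160/3)*(1/51) + 254/(-210) = 160/153 + 254*(-1/210) = 160/153 - 127/105 = -877/5355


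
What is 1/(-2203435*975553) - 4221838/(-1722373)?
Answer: 9075126280914309717/3702357238207669015 ≈ 2.4512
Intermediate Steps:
1/(-2203435*975553) - 4221838/(-1722373) = -1/2203435*1/975553 - 4221838*(-1/1722373) = -1/2149567624555 + 4221838/1722373 = 9075126280914309717/3702357238207669015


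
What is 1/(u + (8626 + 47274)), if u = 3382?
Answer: 1/59282 ≈ 1.6869e-5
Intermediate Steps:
1/(u + (8626 + 47274)) = 1/(3382 + (8626 + 47274)) = 1/(3382 + 55900) = 1/59282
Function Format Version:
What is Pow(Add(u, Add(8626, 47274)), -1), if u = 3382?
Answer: Rational(1, 59282) ≈ 1.6869e-5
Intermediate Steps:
Pow(Add(u, Add(8626, 47274)), -1) = Pow(Add(3382, Add(8626, 47274)), -1) = Pow(Add(3382, 55900), -1) = Pow(59282, -1) = Rational(1, 59282)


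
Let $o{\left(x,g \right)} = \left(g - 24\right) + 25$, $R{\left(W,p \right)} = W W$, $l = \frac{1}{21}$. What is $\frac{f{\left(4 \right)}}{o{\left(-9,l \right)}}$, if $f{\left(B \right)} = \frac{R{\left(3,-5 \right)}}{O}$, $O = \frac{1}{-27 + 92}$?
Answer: $\frac{12285}{22} \approx 558.41$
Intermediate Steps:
$l = \frac{1}{21} \approx 0.047619$
$R{\left(W,p \right)} = W^{2}$
$o{\left(x,g \right)} = 1 + g$ ($o{\left(x,g \right)} = \left(-24 + g\right) + 25 = 1 + g$)
$O = \frac{1}{65} \approx 0.015385$
$f{\left(B \right)} = 585$ ($f{\left(B \right)} = 3^{2} \frac{1}{\frac{1}{65}} = 9 \cdot 65 = 585$)
$\frac{f{\left(4 \right)}}{o{\left(-9,l \right)}} = \frac{585}{1 + \frac{1}{21}} = \frac{585}{\frac{22}{21}} = 585 \cdot \frac{21}{22} = \frac{12285}{22}$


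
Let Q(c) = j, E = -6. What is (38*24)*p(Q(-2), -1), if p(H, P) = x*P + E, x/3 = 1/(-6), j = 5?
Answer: -5016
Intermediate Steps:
Q(c) = 5
x = -1/2 (x = 3/(-6) = 3*(-1/6) = -1/2 ≈ -0.50000)
p(H, P) = -6 - P/2 (p(H, P) = -P/2 - 6 = -6 - P/2)
(38*24)*p(Q(-2), -1) = (38*24)*(-6 - 1/2*(-1)) = 912*(-6 + 1/2) = 912*(-11/2) = -5016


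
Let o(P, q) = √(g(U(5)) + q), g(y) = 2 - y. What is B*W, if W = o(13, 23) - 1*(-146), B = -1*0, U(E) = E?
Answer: 0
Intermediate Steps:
B = 0
o(P, q) = √(-3 + q) (o(P, q) = √((2 - 1*5) + q) = √((2 - 5) + q) = √(-3 + q))
W = 146 + 2*√5 (W = √(-3 + 23) - 1*(-146) = √20 + 146 = 2*√5 + 146 = 146 + 2*√5 ≈ 150.47)
B*W = 0*(146 + 2*√5) = 0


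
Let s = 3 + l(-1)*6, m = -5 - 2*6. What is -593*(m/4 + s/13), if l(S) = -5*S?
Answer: 52777/52 ≈ 1014.9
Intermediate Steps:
m = -17 (m = -5 - 12 = -17)
s = 33 (s = 3 - 5*(-1)*6 = 3 + 5*6 = 3 + 30 = 33)
-593*(m/4 + s/13) = -593*(-17/4 + 33/13) = -593*(-89/52) = 52777/52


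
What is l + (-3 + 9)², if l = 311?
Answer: 347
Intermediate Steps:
l + (-3 + 9)² = 311 + (-3 + 9)² = 311 + 6² = 311 + 36 = 347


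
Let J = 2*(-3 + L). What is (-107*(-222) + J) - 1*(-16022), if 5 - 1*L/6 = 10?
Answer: 39710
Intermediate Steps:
L = -30 (L = 30 - 6*10 = 30 - 60 = -30)
J = -66 (J = 2*(-3 - 30) = 2*(-33) = -66)
(-107*(-222) + J) - 1*(-16022) = (-107*(-222) - 66) - 1*(-16022) = (23754 - 66) + 16022 = 23688 + 16022 = 39710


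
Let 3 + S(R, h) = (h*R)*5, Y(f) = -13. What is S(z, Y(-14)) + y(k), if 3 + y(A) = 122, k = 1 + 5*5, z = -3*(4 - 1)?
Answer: 701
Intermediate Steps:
z = -9 (z = -3*3 = -9)
S(R, h) = -3 + 5*R*h (S(R, h) = -3 + (h*R)*5 = -3 + (R*h)*5 = -3 + 5*R*h)
k = 26 (k = 1 + 25 = 26)
y(A) = 119 (y(A) = -3 + 122 = 119)
S(z, Y(-14)) + y(k) = (-3 + 5*(-9)*(-13)) + 119 = (-3 + 585) + 119 = 582 + 119 = 701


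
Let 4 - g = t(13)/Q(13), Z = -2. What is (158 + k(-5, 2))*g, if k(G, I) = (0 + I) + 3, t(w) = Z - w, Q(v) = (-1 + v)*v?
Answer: 34719/52 ≈ 667.67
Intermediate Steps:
Q(v) = v*(-1 + v)
t(w) = -2 - w
k(G, I) = 3 + I (k(G, I) = I + 3 = 3 + I)
g = 213/52 (g = 4 - (-2 - 1*13)/(13*(-1 + 13)) = 4 - (-2 - 13)/(13*12) = 4 - (-15)/156 = 4 - 1*(-5/52) = 4 + 5/52 = 213/52 ≈ 4.0962)
(158 + k(-5, 2))*g = (158 + (3 + 2))*(213/52) = (158 + 5)*(213/52) = 163*(213/52) = 34719/52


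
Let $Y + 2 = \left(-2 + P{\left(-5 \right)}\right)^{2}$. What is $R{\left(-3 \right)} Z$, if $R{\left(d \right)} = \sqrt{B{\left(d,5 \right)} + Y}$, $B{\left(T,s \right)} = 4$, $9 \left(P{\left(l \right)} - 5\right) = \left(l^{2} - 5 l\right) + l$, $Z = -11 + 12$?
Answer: $\sqrt{66} \approx 8.124$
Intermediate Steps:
$Z = 1$
$P{\left(l \right)} = 5 - \frac{4 l}{9} + \frac{l^{2}}{9}$ ($P{\left(l \right)} = 5 + \frac{\left(l^{2} - 5 l\right) + l}{9} = 5 + \frac{l^{2} - 4 l}{9} = 5 + \left(- \frac{4 l}{9} + \frac{l^{2}}{9}\right) = 5 - \frac{4 l}{9} + \frac{l^{2}}{9}$)
$Y = 62$ ($Y = -2 + \left(-2 + \left(5 - - \frac{20}{9} + \frac{\left(-5\right)^{2}}{9}\right)\right)^{2} = -2 + \left(-2 + \left(5 + \frac{20}{9} + \frac{1}{9} \cdot 25\right)\right)^{2} = -2 + \left(-2 + \left(5 + \frac{20}{9} + \frac{25}{9}\right)\right)^{2} = -2 + \left(-2 + 10\right)^{2} = -2 + 8^{2} = -2 + 64 = 62$)
$R{\left(d \right)} = \sqrt{66}$ ($R{\left(d \right)} = \sqrt{4 + 62} = \sqrt{66}$)
$R{\left(-3 \right)} Z = \sqrt{66} \cdot 1 = \sqrt{66}$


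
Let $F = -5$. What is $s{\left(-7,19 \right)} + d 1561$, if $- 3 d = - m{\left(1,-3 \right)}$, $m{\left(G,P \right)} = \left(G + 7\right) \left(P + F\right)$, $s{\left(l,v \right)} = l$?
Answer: $- \frac{99925}{3} \approx -33308.0$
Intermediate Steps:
$m{\left(G,P \right)} = \left(-5 + P\right) \left(7 + G\right)$ ($m{\left(G,P \right)} = \left(G + 7\right) \left(P - 5\right) = \left(7 + G\right) \left(-5 + P\right) = \left(-5 + P\right) \left(7 + G\right)$)
$d = - \frac{64}{3}$ ($d = - \frac{\left(-1\right) \left(-35 - 5 + 7 \left(-3\right) + 1 \left(-3\right)\right)}{3} = - \frac{\left(-1\right) \left(-35 - 5 - 21 - 3\right)}{3} = - \frac{\left(-1\right) \left(-64\right)}{3} = \left(- \frac{1}{3}\right) 64 = - \frac{64}{3} \approx -21.333$)
$s{\left(-7,19 \right)} + d 1561 = -7 - \frac{99904}{3} = - \frac{99925}{3}$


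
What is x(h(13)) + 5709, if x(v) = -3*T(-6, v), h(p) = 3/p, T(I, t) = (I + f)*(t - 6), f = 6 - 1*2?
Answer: 73767/13 ≈ 5674.4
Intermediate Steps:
f = 4 (f = 6 - 2 = 4)
T(I, t) = (-6 + t)*(4 + I) (T(I, t) = (I + 4)*(t - 6) = (4 + I)*(-6 + t) = (-6 + t)*(4 + I))
x(v) = -36 + 6*v (x(v) = -3*(-24 - 6*(-6) + 4*v - 6*v) = -3*(-24 + 36 + 4*v - 6*v) = -3*(12 - 2*v) = -36 + 6*v)
x(h(13)) + 5709 = (-36 + 6*(3/13)) + 5709 = (-36 + 18/13) + 5709 = -450/13 + 5709 = 73767/13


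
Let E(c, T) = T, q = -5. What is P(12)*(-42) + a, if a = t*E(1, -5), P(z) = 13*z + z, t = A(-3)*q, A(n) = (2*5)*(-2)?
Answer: -7556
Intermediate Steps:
A(n) = -20 (A(n) = 10*(-2) = -20)
t = 100 (t = -20*(-5) = 100)
P(z) = 14*z
a = -500 (a = 100*(-5) = -500)
P(12)*(-42) + a = (14*12)*(-42) - 500 = 168*(-42) - 500 = -7056 - 500 = -7556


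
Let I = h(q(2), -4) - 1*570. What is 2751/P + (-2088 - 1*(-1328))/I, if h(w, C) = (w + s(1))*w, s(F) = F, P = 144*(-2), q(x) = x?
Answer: -37019/4512 ≈ -8.2046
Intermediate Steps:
P = -288
h(w, C) = w*(1 + w) (h(w, C) = (w + 1)*w = (1 + w)*w = w*(1 + w))
I = -564 (I = 2*(1 + 2) - 1*570 = 2*3 - 570 = 6 - 570 = -564)
2751/P + (-2088 - 1*(-1328))/I = 2751/(-288) + (-2088 - 1*(-1328))/(-564) = 2751*(-1/288) + (-2088 + 1328)*(-1/564) = -917/96 - 760*(-1/564) = -917/96 + 190/141 = -37019/4512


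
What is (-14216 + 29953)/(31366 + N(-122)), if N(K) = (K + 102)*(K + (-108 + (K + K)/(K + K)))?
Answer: 15737/35946 ≈ 0.43780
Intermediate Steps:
N(K) = (-107 + K)*(102 + K) (N(K) = (102 + K)*(K + (-108 + (2*K)/((2*K)))) = (102 + K)*(K + (-108 + (2*K)*(1/(2*K)))) = (102 + K)*(K + (-108 + 1)) = (102 + K)*(K - 107) = (102 + K)*(-107 + K) = (-107 + K)*(102 + K))
(-14216 + 29953)/(31366 + N(-122)) = (-14216 + 29953)/(31366 + (-10914 + (-122)² - 5*(-122))) = 15737/(31366 + (-10914 + 14884 + 610)) = 15737/(31366 + 4580) = 15737/35946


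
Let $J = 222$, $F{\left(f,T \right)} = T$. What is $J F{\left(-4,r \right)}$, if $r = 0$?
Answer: $0$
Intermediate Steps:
$J F{\left(-4,r \right)} = 222 \cdot 0 = 0$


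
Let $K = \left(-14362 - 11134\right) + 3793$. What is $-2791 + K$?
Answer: $-24494$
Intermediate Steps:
$K = -21703$ ($K = -25496 + 3793 = -21703$)
$-2791 + K = -2791 - 21703 = -24494$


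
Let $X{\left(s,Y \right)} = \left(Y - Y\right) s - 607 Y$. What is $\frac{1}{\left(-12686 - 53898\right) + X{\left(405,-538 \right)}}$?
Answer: $\frac{1}{259982} \approx 3.8464 \cdot 10^{-6}$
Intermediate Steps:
$X{\left(s,Y \right)} = - 607 Y$ ($X{\left(s,Y \right)} = 0 s - 607 Y = 0 - 607 Y = - 607 Y$)
$\frac{1}{\left(-12686 - 53898\right) + X{\left(405,-538 \right)}} = \frac{1}{\left(-12686 - 53898\right) - -326566} = \frac{1}{\left(-12686 - 53898\right) + 326566} = \frac{1}{-66584 + 326566} = \frac{1}{259982}$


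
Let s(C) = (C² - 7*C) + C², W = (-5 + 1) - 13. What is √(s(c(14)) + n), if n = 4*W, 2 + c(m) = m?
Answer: 2*√34 ≈ 11.662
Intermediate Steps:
c(m) = -2 + m
W = -17 (W = -4 - 13 = -17)
s(C) = -7*C + 2*C²
n = -68 (n = 4*(-17) = -68)
√(s(c(14)) + n) = √((-2 + 14)*(-7 + 2*(-2 + 14)) - 68) = √(12*(-7 + 2*12) - 68) = √(12*(-7 + 24) - 68) = √(12*17 - 68) = √(204 - 68) = √136 = 2*√34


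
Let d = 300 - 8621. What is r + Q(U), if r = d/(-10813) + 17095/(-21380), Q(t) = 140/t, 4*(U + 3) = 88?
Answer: 6446702351/878491372 ≈ 7.3384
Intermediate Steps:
U = 19 (U = -3 + (¼)*88 = -3 + 22 = 19)
d = -8321
r = -1389051/46236388 (r = -8321/(-10813) + 17095/(-21380) = -8321*(-1/10813) + 17095*(-1/21380) = 8321/10813 - 3419/4276 = -1389051/46236388 ≈ -0.030042)
r + Q(U) = -1389051/46236388 + 140/19 = 6446702351/878491372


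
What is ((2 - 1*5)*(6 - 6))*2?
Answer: 0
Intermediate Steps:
((2 - 1*5)*(6 - 6))*2 = ((2 - 5)*0)*2 = -3*0*2 = 0*2 = 0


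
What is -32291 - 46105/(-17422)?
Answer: -562527697/17422 ≈ -32288.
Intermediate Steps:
-32291 - 46105/(-17422) = -32291 - 46105*(-1/17422) = -32291 + 46105/17422 = -562527697/17422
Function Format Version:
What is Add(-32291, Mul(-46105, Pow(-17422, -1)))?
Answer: Rational(-562527697, 17422) ≈ -32288.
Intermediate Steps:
Add(-32291, Mul(-46105, Pow(-17422, -1))) = Add(-32291, Mul(-46105, Rational(-1, 17422))) = Add(-32291, Rational(46105, 17422)) = Rational(-562527697, 17422)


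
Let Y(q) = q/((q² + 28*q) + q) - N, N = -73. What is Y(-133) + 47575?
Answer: 4955391/104 ≈ 47648.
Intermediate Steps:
Y(q) = 73 + q/(q² + 29*q) (Y(q) = q/((q² + 28*q) + q) - 1*(-73) = q/(q² + 29*q) + 73 = 73 + q/(q² + 29*q))
Y(-133) + 47575 = (2118 + 73*(-133))/(29 - 133) + 47575 = (2118 - 9709)/(-104) + 47575 = -1/104*(-7591) + 47575 = 7591/104 + 47575 = 4955391/104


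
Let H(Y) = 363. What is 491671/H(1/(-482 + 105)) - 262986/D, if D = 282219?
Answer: 46221144677/34148499 ≈ 1353.5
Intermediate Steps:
491671/H(1/(-482 + 105)) - 262986/D = 491671/363 - 262986/282219 = 491671*(1/363) - 262986*1/282219 = 491671/363 - 87662/94073 = 46221144677/34148499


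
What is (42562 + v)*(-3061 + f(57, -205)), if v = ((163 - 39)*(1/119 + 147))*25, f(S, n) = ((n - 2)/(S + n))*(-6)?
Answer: -6734130051765/4403 ≈ -1.5294e+9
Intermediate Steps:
f(S, n) = -6*(-2 + n)/(S + n) (f(S, n) = ((-2 + n)/(S + n))*(-6) = -6*(-2 + n)/(S + n))
v = 54231400/119 (v = (124*(1/119 + 147))*25 = (124*(17494/119))*25 = (2169256/119)*25 = 54231400/119 ≈ 4.5573e+5)
(42562 + v)*(-3061 + f(57, -205)) = (42562 + 54231400/119)*(-3061 + 6*(2 - 1*(-205))/(57 - 205)) = 59296278*(-3061 + 6*(2 + 205)/(-148))/119 = 59296278*(-3061 + 6*(-1/148)*207)/119 = 59296278*(-3061 - 621/74)/119 = (59296278/119)*(-227135/74) = -6734130051765/4403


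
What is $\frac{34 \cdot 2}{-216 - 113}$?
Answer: $- \frac{68}{329} \approx -0.20669$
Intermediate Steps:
$\frac{34 \cdot 2}{-216 - 113} = \frac{1}{-329} \cdot 68 = \left(- \frac{1}{329}\right) 68 = - \frac{68}{329}$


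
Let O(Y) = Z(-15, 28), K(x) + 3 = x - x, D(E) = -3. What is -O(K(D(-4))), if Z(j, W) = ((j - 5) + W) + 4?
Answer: -12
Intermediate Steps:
Z(j, W) = -1 + W + j (Z(j, W) = ((-5 + j) + W) + 4 = (-5 + W + j) + 4 = -1 + W + j)
K(x) = -3 (K(x) = -3 + (x - x) = -3 + 0 = -3)
O(Y) = 12 (O(Y) = -1 + 28 - 15 = 12)
-O(K(D(-4))) = -1*12 = -12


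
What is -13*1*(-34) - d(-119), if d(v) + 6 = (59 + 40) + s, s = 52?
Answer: 297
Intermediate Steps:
d(v) = 145 (d(v) = -6 + ((59 + 40) + 52) = -6 + (99 + 52) = -6 + 151 = 145)
-13*1*(-34) - d(-119) = -13*1*(-34) - 1*145 = -13*(-34) - 145 = 442 - 145 = 297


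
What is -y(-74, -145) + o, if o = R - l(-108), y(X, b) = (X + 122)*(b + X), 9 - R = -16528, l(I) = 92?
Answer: 26957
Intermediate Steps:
R = 16537 (R = 9 - 1*(-16528) = 9 + 16528 = 16537)
y(X, b) = (122 + X)*(X + b)
o = 16445 (o = 16537 - 1*92 = 16537 - 92 = 16445)
-y(-74, -145) + o = -((-74)² + 122*(-74) + 122*(-145) - 74*(-145)) + 16445 = -(5476 - 9028 - 17690 + 10730) + 16445 = -1*(-10512) + 16445 = 10512 + 16445 = 26957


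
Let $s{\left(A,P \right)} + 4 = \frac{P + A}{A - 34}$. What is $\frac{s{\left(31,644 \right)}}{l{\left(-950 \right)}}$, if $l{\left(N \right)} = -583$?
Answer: $\frac{229}{583} \approx 0.3928$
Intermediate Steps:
$s{\left(A,P \right)} = -4 + \frac{A + P}{-34 + A}$ ($s{\left(A,P \right)} = -4 + \frac{P + A}{A - 34} = -4 + \frac{A + P}{-34 + A}$)
$\frac{s{\left(31,644 \right)}}{l{\left(-950 \right)}} = \frac{\frac{1}{-34 + 31} \left(136 + 644 - 93\right)}{-583} = \frac{136 + 644 - 93}{-3} \left(- \frac{1}{583}\right) = \left(- \frac{1}{3}\right) 687 \left(- \frac{1}{583}\right) = \left(-229\right) \left(- \frac{1}{583}\right) = \frac{229}{583}$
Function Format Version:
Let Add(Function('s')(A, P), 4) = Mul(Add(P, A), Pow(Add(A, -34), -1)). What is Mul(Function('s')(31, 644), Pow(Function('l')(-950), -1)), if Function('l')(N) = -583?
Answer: Rational(229, 583) ≈ 0.39280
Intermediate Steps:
Function('s')(A, P) = Add(-4, Mul(Pow(Add(-34, A), -1), Add(A, P))) (Function('s')(A, P) = Add(-4, Mul(Add(P, A), Pow(Add(A, -34), -1))) = Add(-4, Mul(Add(A, P), Pow(Add(-34, A), -1))) = Add(-4, Mul(Pow(Add(-34, A), -1), Add(A, P))))
Mul(Function('s')(31, 644), Pow(Function('l')(-950), -1)) = Mul(Mul(Pow(Add(-34, 31), -1), Add(136, 644, Mul(-3, 31))), Pow(-583, -1)) = Mul(Mul(Pow(-3, -1), Add(136, 644, -93)), Rational(-1, 583)) = Mul(Mul(Rational(-1, 3), 687), Rational(-1, 583)) = Mul(-229, Rational(-1, 583)) = Rational(229, 583)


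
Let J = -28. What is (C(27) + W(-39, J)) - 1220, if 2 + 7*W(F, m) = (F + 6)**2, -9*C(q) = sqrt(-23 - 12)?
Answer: -7453/7 - I*sqrt(35)/9 ≈ -1064.7 - 0.65734*I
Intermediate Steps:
C(q) = -I*sqrt(35)/9 (C(q) = -sqrt(-23 - 12)/9 = -I*sqrt(35)/9)
W(F, m) = -2/7 + (6 + F)**2/7 (W(F, m) = -2/7 + (F + 6)**2/7 = -2/7 + (6 + F)**2/7)
(C(27) + W(-39, J)) - 1220 = (-I*sqrt(35)/9 + (-2/7 + (6 - 39)**2/7)) - 1220 = (-I*sqrt(35)/9 + (-2/7 + (1/7)*(-33)**2)) - 1220 = (-I*sqrt(35)/9 + (-2/7 + (1/7)*1089)) - 1220 = (-I*sqrt(35)/9 + (-2/7 + 1089/7)) - 1220 = (-I*sqrt(35)/9 + 1087/7) - 1220 = (1087/7 - I*sqrt(35)/9) - 1220 = -7453/7 - I*sqrt(35)/9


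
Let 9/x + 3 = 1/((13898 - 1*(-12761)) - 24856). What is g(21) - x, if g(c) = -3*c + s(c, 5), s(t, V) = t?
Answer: -210909/5408 ≈ -38.999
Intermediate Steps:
x = -16227/5408 (x = 9/(-3 + 1/((13898 - 1*(-12761)) - 24856)) = 9/(-3 + 1/((13898 + 12761) - 24856)) = 9/(-3 + 1/(26659 - 24856)) = 9/(-3 + 1/1803) = 9/(-5408/1803) = 9*(-1803/5408) = -16227/5408 ≈ -3.0006)
g(c) = -2*c (g(c) = -3*c + c = -2*c)
g(21) - x = -2*21 - 1*(-16227/5408) = -42 + 16227/5408 = -210909/5408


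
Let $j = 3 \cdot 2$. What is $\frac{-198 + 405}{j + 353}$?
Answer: $\frac{207}{359} \approx 0.5766$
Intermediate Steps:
$j = 6$
$\frac{-198 + 405}{j + 353} = \frac{-198 + 405}{6 + 353} = \frac{207}{359}$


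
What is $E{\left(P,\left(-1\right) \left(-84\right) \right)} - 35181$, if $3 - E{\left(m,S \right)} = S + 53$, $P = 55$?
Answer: $-35315$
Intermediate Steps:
$E{\left(m,S \right)} = -50 - S$ ($E{\left(m,S \right)} = 3 - \left(S + 53\right) = 3 - \left(53 + S\right) = -50 - S$)
$E{\left(P,\left(-1\right) \left(-84\right) \right)} - 35181 = \left(-50 - \left(-1\right) \left(-84\right)\right) - 35181 = \left(-50 - 84\right) - 35181 = -134 - 35181 = -35315$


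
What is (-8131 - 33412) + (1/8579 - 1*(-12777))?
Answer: -246783513/8579 ≈ -28766.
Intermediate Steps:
(-8131 - 33412) + (1/8579 - 1*(-12777)) = -41543 + (1/8579 + 12777) = -41543 + 109613884/8579 = -246783513/8579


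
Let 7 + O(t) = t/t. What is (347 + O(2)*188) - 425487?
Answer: -426268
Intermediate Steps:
O(t) = -6 (O(t) = -7 + t/t = -7 + 1 = -6)
(347 + O(2)*188) - 425487 = (347 - 6*188) - 425487 = (347 - 1128) - 425487 = -781 - 425487 = -426268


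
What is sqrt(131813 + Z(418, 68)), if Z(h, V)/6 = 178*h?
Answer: sqrt(578237) ≈ 760.42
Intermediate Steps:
Z(h, V) = 1068*h (Z(h, V) = 6*(178*h) = 1068*h)
sqrt(131813 + Z(418, 68)) = sqrt(131813 + 1068*418) = sqrt(131813 + 446424) = sqrt(578237)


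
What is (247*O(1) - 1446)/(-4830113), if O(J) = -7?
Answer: 3175/4830113 ≈ 0.00065733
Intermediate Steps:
(247*O(1) - 1446)/(-4830113) = (247*(-7) - 1446)/(-4830113) = (-1729 - 1446)*(-1/4830113) = -3175*(-1/4830113) = 3175/4830113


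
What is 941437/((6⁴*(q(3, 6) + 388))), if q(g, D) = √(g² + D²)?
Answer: 91319389/48761676 - 941437*√5/65015568 ≈ 1.8404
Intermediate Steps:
q(g, D) = √(D² + g²)
941437/((6⁴*(q(3, 6) + 388))) = 941437/((6⁴*(√(6² + 3²) + 388))) = 941437/((1296*(√(36 + 9) + 388))) = 941437/((1296*(√45 + 388))) = 941437/((1296*(3*√5 + 388))) = 941437/((1296*(388 + 3*√5))) = 941437/(502848 + 3888*√5)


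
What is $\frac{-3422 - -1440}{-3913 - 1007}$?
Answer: $\frac{991}{2460} \approx 0.40285$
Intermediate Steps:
$\frac{-3422 - -1440}{-3913 - 1007} = \frac{-3422 + 1440}{-4920} = \left(-1982\right) \left(- \frac{1}{4920}\right) = \frac{991}{2460}$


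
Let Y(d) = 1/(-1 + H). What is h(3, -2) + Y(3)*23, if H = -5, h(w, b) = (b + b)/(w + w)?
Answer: -9/2 ≈ -4.5000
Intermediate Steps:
h(w, b) = b/w (h(w, b) = (2*b)/((2*w)) = (2*b)*(1/(2*w)) = b/w)
Y(d) = -1/6 (Y(d) = 1/(-1 - 5) = 1/(-6) = -1/6)
h(3, -2) + Y(3)*23 = -2/3 - 1/6*23 = -2*1/3 - 23/6 = -2/3 - 23/6 = -9/2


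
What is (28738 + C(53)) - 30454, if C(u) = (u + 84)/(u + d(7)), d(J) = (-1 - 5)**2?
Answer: -152587/89 ≈ -1714.5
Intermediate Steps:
d(J) = 36 (d(J) = (-6)**2 = 36)
C(u) = (84 + u)/(36 + u) (C(u) = (u + 84)/(u + 36) = (84 + u)/(36 + u))
(28738 + C(53)) - 30454 = (28738 + (84 + 53)/(36 + 53)) - 30454 = (28738 + 137/89) - 30454 = 2557819/89 - 30454 = -152587/89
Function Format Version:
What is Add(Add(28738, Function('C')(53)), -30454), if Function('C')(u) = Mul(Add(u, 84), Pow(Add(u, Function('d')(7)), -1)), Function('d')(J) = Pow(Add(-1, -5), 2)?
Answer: Rational(-152587, 89) ≈ -1714.5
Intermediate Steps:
Function('d')(J) = 36 (Function('d')(J) = Pow(-6, 2) = 36)
Function('C')(u) = Mul(Pow(Add(36, u), -1), Add(84, u)) (Function('C')(u) = Mul(Add(u, 84), Pow(Add(u, 36), -1)) = Mul(Add(84, u), Pow(Add(36, u), -1)) = Mul(Pow(Add(36, u), -1), Add(84, u)))
Add(Add(28738, Function('C')(53)), -30454) = Add(Add(28738, Mul(Pow(Add(36, 53), -1), Add(84, 53))), -30454) = Add(Add(28738, Mul(Pow(89, -1), 137)), -30454) = Add(Add(28738, Mul(Rational(1, 89), 137)), -30454) = Add(Add(28738, Rational(137, 89)), -30454) = Add(Rational(2557819, 89), -30454) = Rational(-152587, 89)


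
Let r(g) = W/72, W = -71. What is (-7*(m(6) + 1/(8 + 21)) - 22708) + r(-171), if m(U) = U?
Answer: -47504563/2088 ≈ -22751.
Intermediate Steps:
r(g) = -71/72
(-7*(m(6) + 1/(8 + 21)) - 22708) + r(-171) = (-7*(6 + 1/(8 + 21)) - 22708) - 71/72 = (-7*(6 + 1/29) - 22708) - 71/72 = (-7*175/29 - 22708) - 71/72 = (-1225/29 - 22708) - 71/72 = -659757/29 - 71/72 = -47504563/2088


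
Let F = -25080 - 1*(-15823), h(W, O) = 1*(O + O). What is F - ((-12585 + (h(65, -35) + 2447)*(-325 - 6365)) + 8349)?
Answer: 15897109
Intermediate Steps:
h(W, O) = 2*O (h(W, O) = 1*(2*O) = 2*O)
F = -9257 (F = -25080 + 15823 = -9257)
F - ((-12585 + (h(65, -35) + 2447)*(-325 - 6365)) + 8349) = -9257 - ((-12585 + (2*(-35) + 2447)*(-325 - 6365)) + 8349) = -9257 - ((-12585 + (-70 + 2447)*(-6690)) + 8349) = -9257 - ((-12585 + 2377*(-6690)) + 8349) = -9257 - ((-12585 - 15902130) + 8349) = -9257 - (-15914715 + 8349) = -9257 - 1*(-15906366) = -9257 + 15906366 = 15897109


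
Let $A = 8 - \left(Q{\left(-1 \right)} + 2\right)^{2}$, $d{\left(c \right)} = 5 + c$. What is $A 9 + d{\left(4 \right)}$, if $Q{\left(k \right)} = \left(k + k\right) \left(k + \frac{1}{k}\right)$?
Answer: $-243$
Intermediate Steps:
$Q{\left(k \right)} = 2 k \left(k + \frac{1}{k}\right)$
$A = -28$ ($A = 8 - \left(\left(2 + 2 \left(-1\right)^{2}\right) + 2\right)^{2} = 8 - \left(\left(2 + 2 \cdot 1\right) + 2\right)^{2} = 8 - \left(\left(2 + 2\right) + 2\right)^{2} = 8 - \left(4 + 2\right)^{2} = 8 - 6^{2} = 8 - 36 = -28$)
$A 9 + d{\left(4 \right)} = \left(-28\right) 9 + \left(5 + 4\right) = -252 + 9 = -243$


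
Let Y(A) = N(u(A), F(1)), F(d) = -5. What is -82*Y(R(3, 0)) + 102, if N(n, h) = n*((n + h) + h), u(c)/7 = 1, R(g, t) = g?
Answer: 1824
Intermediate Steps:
u(c) = 7 (u(c) = 7*1 = 7)
N(n, h) = n*(n + 2*h) (N(n, h) = n*((h + n) + h) = n*(n + 2*h))
Y(A) = -21 (Y(A) = 7*(7 + 2*(-5)) = 7*(7 - 10) = 7*(-3) = -21)
-82*Y(R(3, 0)) + 102 = -82*(-21) + 102 = 1722 + 102 = 1824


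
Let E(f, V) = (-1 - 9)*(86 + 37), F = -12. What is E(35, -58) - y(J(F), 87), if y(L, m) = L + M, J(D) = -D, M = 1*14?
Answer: -1256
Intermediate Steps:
E(f, V) = -1230 (E(f, V) = -10*123 = -1230)
M = 14
y(L, m) = 14 + L (y(L, m) = L + 14 = 14 + L)
E(35, -58) - y(J(F), 87) = -1230 - (14 - 1*(-12)) = -1230 - (14 + 12) = -1230 - 1*26 = -1230 - 26 = -1256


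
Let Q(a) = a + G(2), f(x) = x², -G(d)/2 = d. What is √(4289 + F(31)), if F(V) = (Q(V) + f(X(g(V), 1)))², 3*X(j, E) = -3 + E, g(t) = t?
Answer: √408418/9 ≈ 71.008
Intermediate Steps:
G(d) = -2*d
X(j, E) = -1 + E/3 (X(j, E) = (-3 + E)/3 = -1 + E/3)
Q(a) = -4 + a (Q(a) = a - 2*2 = a - 4 = -4 + a)
F(V) = (-32/9 + V)² (F(V) = ((-4 + V) + (-1 + (⅓)*1)²)² = ((-4 + V) + (-1 + ⅓)²)² = ((-4 + V) + (-⅔)²)² = ((-4 + V) + 4/9)² = (-32/9 + V)²)
√(4289 + F(31)) = √(4289 + (-32 + 9*31)²/81) = √(4289 + (-32 + 279)²/81) = √(4289 + (1/81)*247²) = √(4289 + (1/81)*61009) = √(4289 + 61009/81) = √(408418/81) = √408418/9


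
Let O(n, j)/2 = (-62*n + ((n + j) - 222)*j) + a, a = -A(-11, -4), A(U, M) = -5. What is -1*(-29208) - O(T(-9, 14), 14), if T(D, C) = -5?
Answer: 34542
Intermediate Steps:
a = 5 (a = -1*(-5) = 5)
O(n, j) = 10 - 124*n + 2*j*(-222 + j + n) (O(n, j) = 2*((-62*n + ((n + j) - 222)*j) + 5) = 2*((-62*n + ((j + n) - 222)*j) + 5) = 2*((-62*n + (-222 + j + n)*j) + 5) = 2*((-62*n + j*(-222 + j + n)) + 5) = 2*(5 - 62*n + j*(-222 + j + n)) = 10 - 124*n + 2*j*(-222 + j + n))
-1*(-29208) - O(T(-9, 14), 14) = -1*(-29208) - (10 - 444*14 - 124*(-5) + 2*14² + 2*14*(-5)) = 29208 - (10 - 6216 + 620 + 2*196 - 140) = 29208 - (10 - 6216 + 620 + 392 - 140) = 29208 - 1*(-5334) = 29208 + 5334 = 34542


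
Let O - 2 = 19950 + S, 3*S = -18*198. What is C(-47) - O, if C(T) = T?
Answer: -18811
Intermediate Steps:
S = -1188 (S = (-18*198)/3 = (1/3)*(-3564) = -1188)
O = 18764 (O = 2 + (19950 - 1188) = 2 + 18762 = 18764)
C(-47) - O = -47 - 1*18764 = -47 - 18764 = -18811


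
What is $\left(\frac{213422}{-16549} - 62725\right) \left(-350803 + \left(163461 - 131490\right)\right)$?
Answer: $\frac{331027147685904}{16549} \approx 2.0003 \cdot 10^{10}$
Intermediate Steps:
$\left(\frac{213422}{-16549} - 62725\right) \left(-350803 + \left(163461 - 131490\right)\right) = \left(213422 \left(- \frac{1}{16549}\right) - 62725\right) \left(-350803 + \left(163461 - 131490\right)\right) = \left(- \frac{213422}{16549} - 62725\right) \left(-350803 + 31971\right) = \left(- \frac{1038249447}{16549}\right) \left(-318832\right) = \frac{331027147685904}{16549}$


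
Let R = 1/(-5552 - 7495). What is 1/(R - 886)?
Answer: -13047/11559643 ≈ -0.0011287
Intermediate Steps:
R = -1/13047 (R = 1/(-13047) = -1/13047 ≈ -7.6646e-5)
1/(R - 886) = 1/(-1/13047 - 886) = 1/(-11559643/13047) = -13047/11559643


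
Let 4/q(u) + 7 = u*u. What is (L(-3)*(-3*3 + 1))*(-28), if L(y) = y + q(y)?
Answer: -224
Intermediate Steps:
q(u) = 4/(-7 + u²) (q(u) = 4/(-7 + u*u) = 4/(-7 + u²))
L(y) = y + 4/(-7 + y²)
(L(-3)*(-3*3 + 1))*(-28) = ((-3 + 4/(-7 + (-3)²))*(-3*3 + 1))*(-28) = ((-3 + 4/(-7 + 9))*(-9 + 1))*(-28) = ((-3 + 4/2)*(-8))*(-28) = ((-3 + 4*(½))*(-8))*(-28) = ((-3 + 2)*(-8))*(-28) = -1*(-8)*(-28) = 8*(-28) = -224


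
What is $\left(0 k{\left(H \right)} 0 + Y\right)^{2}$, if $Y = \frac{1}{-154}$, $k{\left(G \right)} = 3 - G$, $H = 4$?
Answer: $\frac{1}{23716} \approx 4.2166 \cdot 10^{-5}$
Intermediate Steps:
$Y = - \frac{1}{154} \approx -0.0064935$
$\left(0 k{\left(H \right)} 0 + Y\right)^{2} = \left(0 \left(3 - 4\right) 0 - \frac{1}{154}\right)^{2} = \left(0 \left(-1\right) 0 - \frac{1}{154}\right)^{2} = \left(0 \cdot 0 - \frac{1}{154}\right)^{2} = \left(0 - \frac{1}{154}\right)^{2} = \left(- \frac{1}{154}\right)^{2} = \frac{1}{23716}$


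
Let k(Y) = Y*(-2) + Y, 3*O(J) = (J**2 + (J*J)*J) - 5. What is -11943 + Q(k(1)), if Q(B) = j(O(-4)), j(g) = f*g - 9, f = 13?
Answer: -36545/3 ≈ -12182.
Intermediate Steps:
O(J) = -5/3 + J**2/3 + J**3/3 (O(J) = ((J**2 + (J*J)*J) - 5)/3 = ((J**2 + J**2*J) - 5)/3 = ((J**2 + J**3) - 5)/3 = (-5 + J**2 + J**3)/3 = -5/3 + J**2/3 + J**3/3)
k(Y) = -Y (k(Y) = -2*Y + Y = -Y)
j(g) = -9 + 13*g (j(g) = 13*g - 9 = -9 + 13*g)
Q(B) = -716/3 (Q(B) = -9 + 13*(-5/3 + (1/3)*(-4)**2 + (1/3)*(-4)**3) = -9 + 13*(-5/3 + (1/3)*16 + (1/3)*(-64)) = -9 + 13*(-5/3 + 16/3 - 64/3) = -9 + 13*(-53/3) = -9 - 689/3 = -716/3)
-11943 + Q(k(1)) = -11943 - 716/3 = -36545/3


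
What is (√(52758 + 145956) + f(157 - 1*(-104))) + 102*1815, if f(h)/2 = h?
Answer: 185652 + √198714 ≈ 1.8610e+5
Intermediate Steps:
f(h) = 2*h
(√(52758 + 145956) + f(157 - 1*(-104))) + 102*1815 = (√(52758 + 145956) + 2*(157 - 1*(-104))) + 102*1815 = (√198714 + 2*(157 + 104)) + 185130 = (√198714 + 2*261) + 185130 = (√198714 + 522) + 185130 = (522 + √198714) + 185130 = 185652 + √198714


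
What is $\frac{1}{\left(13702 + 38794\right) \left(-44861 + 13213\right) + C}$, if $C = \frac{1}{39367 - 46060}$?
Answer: $- \frac{6693}{11119706079745} \approx -6.019 \cdot 10^{-10}$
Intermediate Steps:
$C = - \frac{1}{6693}$ ($C = \frac{1}{-6693} = - \frac{1}{6693} \approx -0.00014941$)
$\frac{1}{\left(13702 + 38794\right) \left(-44861 + 13213\right) + C} = \frac{1}{\left(13702 + 38794\right) \left(-44861 + 13213\right) - \frac{1}{6693}} = \frac{1}{52496 \left(-31648\right) - \frac{1}{6693}} = \frac{1}{-1661393408 - \frac{1}{6693}} = \frac{1}{- \frac{11119706079745}{6693}} = - \frac{6693}{11119706079745}$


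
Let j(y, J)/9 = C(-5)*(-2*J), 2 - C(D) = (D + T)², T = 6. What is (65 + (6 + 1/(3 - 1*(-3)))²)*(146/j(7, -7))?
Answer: 270757/2268 ≈ 119.38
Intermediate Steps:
C(D) = 2 - (6 + D)² (C(D) = 2 - (D + 6)² = 2 - (6 + D)²)
j(y, J) = -18*J (j(y, J) = 9*((2 - (6 - 5)²)*(-2*J)) = 9*((2 - 1*1²)*(-2*J)) = 9*((2 - 1*1)*(-2*J)) = 9*((2 - 1)*(-2*J)) = 9*(1*(-2*J)) = 9*(-2*J) = -18*J)
(65 + (6 + 1/(3 - 1*(-3)))²)*(146/j(7, -7)) = (65 + (6 + 1/(3 - 1*(-3)))²)*(146/((-18*(-7)))) = (65 + (6 + 1/(3 + 3))²)*(146/126) = (65 + (6 + 1/6)²)*(146*(1/126)) = (65 + (6 + ⅙)²)*(73/63) = (65 + (37/6)²)*(73/63) = (65 + 1369/36)*(73/63) = (3709/36)*(73/63) = 270757/2268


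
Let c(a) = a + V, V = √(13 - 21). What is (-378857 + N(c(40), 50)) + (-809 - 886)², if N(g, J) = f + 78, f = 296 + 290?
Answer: 2494832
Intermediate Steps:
f = 586
V = 2*I*√2 (V = √(-8) = 2*I*√2 ≈ 2.8284*I)
c(a) = a + 2*I*√2
N(g, J) = 664 (N(g, J) = 586 + 78 = 664)
(-378857 + N(c(40), 50)) + (-809 - 886)² = (-378857 + 664) + (-809 - 886)² = -378193 + (-1695)² = -378193 + 2873025 = 2494832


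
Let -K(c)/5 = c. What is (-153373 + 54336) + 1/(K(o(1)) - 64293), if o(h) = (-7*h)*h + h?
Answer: -6364414732/64263 ≈ -99037.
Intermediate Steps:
o(h) = h - 7*h**2 (o(h) = -7*h**2 + h = h - 7*h**2)
K(c) = -5*c
(-153373 + 54336) + 1/(K(o(1)) - 64293) = (-153373 + 54336) + 1/(-5*(1 - 7*1) - 64293) = -99037 + 1/(-5*(1 - 7) - 64293) = -99037 + 1/(-5*(-6) - 64293) = -99037 + 1/(30 - 64293) = -99037 + 1/(-64263) = -99037 - 1/64263 = -6364414732/64263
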